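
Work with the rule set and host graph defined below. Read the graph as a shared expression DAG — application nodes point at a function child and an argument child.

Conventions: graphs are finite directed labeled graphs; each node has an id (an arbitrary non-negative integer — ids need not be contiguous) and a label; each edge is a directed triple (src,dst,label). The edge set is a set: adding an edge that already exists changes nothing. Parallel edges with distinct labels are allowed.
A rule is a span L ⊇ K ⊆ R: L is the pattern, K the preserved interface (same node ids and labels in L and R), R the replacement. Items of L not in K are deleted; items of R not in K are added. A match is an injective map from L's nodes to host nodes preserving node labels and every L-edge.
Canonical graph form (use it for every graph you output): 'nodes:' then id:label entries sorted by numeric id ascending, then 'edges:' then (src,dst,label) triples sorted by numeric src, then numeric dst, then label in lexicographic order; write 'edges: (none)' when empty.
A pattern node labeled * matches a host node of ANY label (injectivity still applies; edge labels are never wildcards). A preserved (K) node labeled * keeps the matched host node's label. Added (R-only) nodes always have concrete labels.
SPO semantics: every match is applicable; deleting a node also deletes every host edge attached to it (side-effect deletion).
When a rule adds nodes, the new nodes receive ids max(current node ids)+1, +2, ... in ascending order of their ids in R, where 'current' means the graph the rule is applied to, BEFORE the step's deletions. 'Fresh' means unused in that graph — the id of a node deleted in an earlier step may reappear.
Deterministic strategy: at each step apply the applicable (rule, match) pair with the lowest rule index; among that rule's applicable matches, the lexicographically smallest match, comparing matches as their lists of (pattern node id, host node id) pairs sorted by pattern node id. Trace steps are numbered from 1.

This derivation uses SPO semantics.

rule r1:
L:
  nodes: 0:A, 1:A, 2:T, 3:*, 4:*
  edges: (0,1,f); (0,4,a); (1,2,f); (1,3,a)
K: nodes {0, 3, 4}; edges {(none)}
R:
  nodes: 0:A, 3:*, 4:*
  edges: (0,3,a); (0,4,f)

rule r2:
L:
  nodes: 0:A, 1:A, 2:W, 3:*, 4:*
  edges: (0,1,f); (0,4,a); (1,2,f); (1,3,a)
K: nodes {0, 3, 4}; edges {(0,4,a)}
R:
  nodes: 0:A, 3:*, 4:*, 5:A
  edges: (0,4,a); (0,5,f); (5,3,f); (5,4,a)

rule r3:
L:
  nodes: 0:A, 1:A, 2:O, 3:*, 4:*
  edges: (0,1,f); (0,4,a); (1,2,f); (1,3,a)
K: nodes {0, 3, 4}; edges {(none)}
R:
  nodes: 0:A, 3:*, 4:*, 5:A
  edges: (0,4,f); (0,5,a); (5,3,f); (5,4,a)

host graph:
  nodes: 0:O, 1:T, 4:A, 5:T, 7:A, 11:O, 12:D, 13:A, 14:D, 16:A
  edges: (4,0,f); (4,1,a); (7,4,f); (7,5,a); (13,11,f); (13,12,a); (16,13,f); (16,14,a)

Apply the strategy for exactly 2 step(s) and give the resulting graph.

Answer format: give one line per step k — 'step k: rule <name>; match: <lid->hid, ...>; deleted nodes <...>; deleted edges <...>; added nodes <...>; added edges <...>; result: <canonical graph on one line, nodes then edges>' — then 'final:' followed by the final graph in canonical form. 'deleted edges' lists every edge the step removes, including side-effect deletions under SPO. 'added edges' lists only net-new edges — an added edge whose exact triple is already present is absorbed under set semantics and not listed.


step 1: rule r3; match: 0->7, 1->4, 2->0, 3->1, 4->5; deleted nodes 0, 4; deleted edges (4,0,f); (4,1,a); (7,4,f); (7,5,a); added nodes 17; added edges (7,5,f); (7,17,a); (17,1,f); (17,5,a); result: nodes: 1:T, 5:T, 7:A, 11:O, 12:D, 13:A, 14:D, 16:A, 17:A edges: (7,5,f); (7,17,a); (13,11,f); (13,12,a); (16,13,f); (16,14,a); (17,1,f); (17,5,a)
step 2: rule r3; match: 0->16, 1->13, 2->11, 3->12, 4->14; deleted nodes 11, 13; deleted edges (13,11,f); (13,12,a); (16,13,f); (16,14,a); added nodes 18; added edges (16,14,f); (16,18,a); (18,12,f); (18,14,a); result: nodes: 1:T, 5:T, 7:A, 12:D, 14:D, 16:A, 17:A, 18:A edges: (7,5,f); (7,17,a); (16,14,f); (16,18,a); (17,1,f); (17,5,a); (18,12,f); (18,14,a)
final:
nodes: 1:T, 5:T, 7:A, 12:D, 14:D, 16:A, 17:A, 18:A
edges: (7,5,f); (7,17,a); (16,14,f); (16,18,a); (17,1,f); (17,5,a); (18,12,f); (18,14,a)


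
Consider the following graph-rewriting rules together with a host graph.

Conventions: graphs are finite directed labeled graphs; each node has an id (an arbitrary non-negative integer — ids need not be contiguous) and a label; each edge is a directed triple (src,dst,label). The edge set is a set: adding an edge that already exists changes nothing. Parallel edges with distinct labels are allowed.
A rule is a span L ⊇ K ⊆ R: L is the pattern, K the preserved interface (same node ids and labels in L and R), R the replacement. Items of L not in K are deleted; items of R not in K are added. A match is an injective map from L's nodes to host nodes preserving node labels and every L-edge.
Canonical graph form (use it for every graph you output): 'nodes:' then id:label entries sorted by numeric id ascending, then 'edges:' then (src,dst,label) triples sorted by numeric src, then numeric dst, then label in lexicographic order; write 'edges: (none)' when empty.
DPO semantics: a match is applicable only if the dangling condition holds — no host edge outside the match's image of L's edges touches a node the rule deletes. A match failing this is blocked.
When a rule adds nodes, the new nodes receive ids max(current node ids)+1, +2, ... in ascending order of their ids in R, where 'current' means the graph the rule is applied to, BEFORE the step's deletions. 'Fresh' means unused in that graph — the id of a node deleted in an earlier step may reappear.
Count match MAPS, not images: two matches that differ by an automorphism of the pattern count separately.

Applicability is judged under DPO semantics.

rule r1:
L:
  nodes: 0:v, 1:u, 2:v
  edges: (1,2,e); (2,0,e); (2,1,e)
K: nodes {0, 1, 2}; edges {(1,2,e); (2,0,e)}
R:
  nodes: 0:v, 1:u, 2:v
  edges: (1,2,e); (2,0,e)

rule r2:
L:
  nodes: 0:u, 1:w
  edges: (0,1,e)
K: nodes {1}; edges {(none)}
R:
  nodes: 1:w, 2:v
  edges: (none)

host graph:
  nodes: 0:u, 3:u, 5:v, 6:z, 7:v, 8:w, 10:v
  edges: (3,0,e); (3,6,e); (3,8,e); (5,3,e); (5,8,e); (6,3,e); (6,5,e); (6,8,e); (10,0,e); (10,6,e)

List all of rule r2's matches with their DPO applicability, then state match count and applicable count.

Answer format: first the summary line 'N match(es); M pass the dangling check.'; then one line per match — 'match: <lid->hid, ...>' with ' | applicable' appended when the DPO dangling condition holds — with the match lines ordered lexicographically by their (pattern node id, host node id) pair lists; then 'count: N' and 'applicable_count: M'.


1 match(es); 0 pass the dangling check.
match: 0->3, 1->8
count: 1
applicable_count: 0


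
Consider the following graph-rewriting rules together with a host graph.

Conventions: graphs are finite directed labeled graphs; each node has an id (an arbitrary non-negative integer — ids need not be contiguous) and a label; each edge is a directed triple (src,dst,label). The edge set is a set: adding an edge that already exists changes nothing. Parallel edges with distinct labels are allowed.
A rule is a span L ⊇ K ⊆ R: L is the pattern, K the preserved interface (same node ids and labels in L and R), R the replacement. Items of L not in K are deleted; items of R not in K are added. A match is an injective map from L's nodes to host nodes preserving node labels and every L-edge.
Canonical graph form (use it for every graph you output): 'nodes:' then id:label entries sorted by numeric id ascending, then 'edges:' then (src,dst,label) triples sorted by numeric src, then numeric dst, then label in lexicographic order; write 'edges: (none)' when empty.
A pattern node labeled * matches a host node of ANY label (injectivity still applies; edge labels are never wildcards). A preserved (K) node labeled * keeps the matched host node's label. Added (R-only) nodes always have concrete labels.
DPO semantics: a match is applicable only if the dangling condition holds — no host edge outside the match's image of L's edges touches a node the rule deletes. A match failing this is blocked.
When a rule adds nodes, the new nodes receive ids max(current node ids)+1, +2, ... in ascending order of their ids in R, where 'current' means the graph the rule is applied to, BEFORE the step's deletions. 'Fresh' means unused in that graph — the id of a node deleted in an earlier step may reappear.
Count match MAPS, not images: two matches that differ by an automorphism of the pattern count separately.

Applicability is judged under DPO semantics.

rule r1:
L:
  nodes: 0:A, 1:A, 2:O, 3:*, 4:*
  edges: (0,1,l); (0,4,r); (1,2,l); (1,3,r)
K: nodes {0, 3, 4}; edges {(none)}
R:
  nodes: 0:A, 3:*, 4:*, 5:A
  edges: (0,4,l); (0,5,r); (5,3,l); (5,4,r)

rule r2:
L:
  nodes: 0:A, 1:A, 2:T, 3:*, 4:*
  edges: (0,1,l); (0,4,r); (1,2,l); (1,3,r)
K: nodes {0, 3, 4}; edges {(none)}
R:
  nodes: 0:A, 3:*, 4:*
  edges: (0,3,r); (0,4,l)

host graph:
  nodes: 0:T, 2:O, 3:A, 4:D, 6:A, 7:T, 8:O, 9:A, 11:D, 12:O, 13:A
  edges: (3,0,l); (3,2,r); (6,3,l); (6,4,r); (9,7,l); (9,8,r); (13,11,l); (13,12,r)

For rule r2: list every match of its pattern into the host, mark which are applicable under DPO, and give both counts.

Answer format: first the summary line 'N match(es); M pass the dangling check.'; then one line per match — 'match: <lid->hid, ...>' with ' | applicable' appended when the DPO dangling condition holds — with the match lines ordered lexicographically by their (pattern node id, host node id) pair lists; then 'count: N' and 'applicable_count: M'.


1 match(es); 1 pass the dangling check.
match: 0->6, 1->3, 2->0, 3->2, 4->4 | applicable
count: 1
applicable_count: 1


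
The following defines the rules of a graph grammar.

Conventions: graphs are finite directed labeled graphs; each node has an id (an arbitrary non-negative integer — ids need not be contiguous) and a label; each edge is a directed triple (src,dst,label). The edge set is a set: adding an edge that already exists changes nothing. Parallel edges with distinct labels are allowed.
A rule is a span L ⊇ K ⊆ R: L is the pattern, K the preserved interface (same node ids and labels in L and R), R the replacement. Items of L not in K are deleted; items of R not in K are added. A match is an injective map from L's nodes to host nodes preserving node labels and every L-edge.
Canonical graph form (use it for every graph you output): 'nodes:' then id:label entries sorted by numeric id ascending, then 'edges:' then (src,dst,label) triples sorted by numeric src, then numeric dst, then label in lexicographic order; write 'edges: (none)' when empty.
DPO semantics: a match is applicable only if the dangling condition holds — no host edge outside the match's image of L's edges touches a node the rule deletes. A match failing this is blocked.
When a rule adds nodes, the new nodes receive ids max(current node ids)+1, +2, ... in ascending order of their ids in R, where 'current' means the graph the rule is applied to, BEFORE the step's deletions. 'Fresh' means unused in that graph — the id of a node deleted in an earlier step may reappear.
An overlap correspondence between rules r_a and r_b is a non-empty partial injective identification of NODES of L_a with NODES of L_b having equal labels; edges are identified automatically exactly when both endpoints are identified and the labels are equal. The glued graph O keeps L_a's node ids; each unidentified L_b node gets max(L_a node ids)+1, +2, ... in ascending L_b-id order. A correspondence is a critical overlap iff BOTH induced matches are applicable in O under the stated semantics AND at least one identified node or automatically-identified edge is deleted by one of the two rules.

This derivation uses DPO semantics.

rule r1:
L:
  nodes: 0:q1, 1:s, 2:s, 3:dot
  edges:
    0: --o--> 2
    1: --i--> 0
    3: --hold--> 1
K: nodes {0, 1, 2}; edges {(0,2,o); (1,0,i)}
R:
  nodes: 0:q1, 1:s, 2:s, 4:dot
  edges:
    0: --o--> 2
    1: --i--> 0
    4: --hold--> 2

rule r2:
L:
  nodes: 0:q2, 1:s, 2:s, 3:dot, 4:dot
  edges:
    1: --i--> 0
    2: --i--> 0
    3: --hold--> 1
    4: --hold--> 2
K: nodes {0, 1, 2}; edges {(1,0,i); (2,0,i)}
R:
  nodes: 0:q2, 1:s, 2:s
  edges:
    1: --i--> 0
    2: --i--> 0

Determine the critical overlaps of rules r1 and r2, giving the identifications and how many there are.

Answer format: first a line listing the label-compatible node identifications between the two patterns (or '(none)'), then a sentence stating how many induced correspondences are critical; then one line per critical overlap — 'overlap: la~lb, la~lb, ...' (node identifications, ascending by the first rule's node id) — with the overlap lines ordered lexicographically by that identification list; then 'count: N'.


label-compatible node identifications between L(r1) and L(r2): 1~1, 1~2, 2~1, 2~2, 3~3, 3~4
4 of the induced correspondences are critical overlaps of r1 and r2.
overlap: 1~1, 2~2, 3~3
overlap: 1~1, 3~3
overlap: 1~2, 2~1, 3~4
overlap: 1~2, 3~4
count: 4


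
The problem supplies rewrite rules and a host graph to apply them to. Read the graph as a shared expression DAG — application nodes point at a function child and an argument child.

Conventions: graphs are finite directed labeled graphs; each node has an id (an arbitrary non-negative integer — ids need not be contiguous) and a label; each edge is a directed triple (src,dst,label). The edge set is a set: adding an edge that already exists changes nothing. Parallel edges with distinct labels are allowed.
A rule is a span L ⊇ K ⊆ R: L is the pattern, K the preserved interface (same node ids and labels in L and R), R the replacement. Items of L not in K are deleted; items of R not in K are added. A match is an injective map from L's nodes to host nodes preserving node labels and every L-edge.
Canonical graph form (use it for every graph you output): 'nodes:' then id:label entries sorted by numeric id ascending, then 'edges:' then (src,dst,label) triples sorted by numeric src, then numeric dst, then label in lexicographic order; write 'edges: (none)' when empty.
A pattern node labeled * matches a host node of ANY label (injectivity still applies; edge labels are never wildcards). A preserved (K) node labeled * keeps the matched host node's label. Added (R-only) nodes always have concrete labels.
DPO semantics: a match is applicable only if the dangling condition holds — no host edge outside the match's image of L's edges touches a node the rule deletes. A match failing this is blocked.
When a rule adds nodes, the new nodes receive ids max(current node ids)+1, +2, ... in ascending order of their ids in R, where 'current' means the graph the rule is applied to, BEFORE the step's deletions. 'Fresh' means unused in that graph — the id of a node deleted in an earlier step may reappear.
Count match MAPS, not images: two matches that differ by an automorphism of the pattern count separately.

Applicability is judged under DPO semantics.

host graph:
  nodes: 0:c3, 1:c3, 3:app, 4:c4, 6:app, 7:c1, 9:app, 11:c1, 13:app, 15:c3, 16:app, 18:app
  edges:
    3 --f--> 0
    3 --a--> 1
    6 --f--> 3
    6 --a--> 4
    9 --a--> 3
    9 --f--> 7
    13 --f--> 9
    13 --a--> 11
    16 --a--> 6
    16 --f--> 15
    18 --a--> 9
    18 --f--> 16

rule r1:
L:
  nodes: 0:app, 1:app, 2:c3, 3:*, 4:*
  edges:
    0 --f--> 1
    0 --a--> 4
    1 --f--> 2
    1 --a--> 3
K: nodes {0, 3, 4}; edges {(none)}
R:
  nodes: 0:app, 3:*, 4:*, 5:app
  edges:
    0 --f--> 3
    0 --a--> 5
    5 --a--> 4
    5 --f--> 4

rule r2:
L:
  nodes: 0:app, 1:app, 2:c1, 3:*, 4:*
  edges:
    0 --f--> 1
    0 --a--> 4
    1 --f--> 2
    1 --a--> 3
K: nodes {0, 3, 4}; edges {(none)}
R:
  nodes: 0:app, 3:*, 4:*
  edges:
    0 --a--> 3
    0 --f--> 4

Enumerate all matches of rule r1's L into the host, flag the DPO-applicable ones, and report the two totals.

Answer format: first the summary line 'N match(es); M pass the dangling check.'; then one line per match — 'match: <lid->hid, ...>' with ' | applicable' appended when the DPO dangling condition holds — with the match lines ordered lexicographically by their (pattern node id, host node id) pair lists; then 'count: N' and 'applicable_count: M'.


2 match(es); 1 pass the dangling check.
match: 0->6, 1->3, 2->0, 3->1, 4->4
match: 0->18, 1->16, 2->15, 3->6, 4->9 | applicable
count: 2
applicable_count: 1


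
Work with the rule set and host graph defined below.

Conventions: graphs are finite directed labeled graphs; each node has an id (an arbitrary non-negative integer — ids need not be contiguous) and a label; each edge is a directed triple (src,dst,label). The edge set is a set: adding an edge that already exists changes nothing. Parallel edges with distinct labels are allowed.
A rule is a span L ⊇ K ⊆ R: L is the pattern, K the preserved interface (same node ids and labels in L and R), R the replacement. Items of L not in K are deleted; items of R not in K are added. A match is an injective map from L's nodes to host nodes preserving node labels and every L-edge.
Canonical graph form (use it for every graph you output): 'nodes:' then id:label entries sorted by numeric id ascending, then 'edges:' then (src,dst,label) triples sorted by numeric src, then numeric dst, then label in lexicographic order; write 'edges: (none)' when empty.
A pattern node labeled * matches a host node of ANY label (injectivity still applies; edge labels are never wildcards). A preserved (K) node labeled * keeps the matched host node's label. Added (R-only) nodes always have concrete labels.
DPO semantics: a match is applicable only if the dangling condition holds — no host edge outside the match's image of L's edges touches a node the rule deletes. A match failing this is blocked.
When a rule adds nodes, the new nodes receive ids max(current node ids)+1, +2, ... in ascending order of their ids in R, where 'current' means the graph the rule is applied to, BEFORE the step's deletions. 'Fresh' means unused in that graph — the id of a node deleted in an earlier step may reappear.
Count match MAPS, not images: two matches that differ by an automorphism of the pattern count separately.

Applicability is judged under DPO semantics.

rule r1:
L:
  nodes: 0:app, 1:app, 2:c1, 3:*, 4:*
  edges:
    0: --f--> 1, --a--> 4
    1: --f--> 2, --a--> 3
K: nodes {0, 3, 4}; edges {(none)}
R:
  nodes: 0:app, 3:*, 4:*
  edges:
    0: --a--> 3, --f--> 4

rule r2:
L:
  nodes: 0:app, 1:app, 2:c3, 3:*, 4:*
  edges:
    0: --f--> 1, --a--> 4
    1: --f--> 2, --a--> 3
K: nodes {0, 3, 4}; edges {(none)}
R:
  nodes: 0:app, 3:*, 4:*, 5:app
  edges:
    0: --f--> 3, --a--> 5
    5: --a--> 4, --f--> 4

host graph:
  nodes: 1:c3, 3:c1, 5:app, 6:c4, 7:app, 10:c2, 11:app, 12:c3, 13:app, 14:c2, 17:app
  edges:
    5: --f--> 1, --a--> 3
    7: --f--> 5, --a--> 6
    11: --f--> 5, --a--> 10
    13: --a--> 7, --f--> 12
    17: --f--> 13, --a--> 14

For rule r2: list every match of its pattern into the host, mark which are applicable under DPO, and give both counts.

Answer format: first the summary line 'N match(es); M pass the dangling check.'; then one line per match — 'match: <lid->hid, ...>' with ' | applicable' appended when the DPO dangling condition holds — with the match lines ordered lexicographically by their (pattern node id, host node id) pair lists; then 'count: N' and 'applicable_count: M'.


3 match(es); 1 pass the dangling check.
match: 0->7, 1->5, 2->1, 3->3, 4->6
match: 0->11, 1->5, 2->1, 3->3, 4->10
match: 0->17, 1->13, 2->12, 3->7, 4->14 | applicable
count: 3
applicable_count: 1


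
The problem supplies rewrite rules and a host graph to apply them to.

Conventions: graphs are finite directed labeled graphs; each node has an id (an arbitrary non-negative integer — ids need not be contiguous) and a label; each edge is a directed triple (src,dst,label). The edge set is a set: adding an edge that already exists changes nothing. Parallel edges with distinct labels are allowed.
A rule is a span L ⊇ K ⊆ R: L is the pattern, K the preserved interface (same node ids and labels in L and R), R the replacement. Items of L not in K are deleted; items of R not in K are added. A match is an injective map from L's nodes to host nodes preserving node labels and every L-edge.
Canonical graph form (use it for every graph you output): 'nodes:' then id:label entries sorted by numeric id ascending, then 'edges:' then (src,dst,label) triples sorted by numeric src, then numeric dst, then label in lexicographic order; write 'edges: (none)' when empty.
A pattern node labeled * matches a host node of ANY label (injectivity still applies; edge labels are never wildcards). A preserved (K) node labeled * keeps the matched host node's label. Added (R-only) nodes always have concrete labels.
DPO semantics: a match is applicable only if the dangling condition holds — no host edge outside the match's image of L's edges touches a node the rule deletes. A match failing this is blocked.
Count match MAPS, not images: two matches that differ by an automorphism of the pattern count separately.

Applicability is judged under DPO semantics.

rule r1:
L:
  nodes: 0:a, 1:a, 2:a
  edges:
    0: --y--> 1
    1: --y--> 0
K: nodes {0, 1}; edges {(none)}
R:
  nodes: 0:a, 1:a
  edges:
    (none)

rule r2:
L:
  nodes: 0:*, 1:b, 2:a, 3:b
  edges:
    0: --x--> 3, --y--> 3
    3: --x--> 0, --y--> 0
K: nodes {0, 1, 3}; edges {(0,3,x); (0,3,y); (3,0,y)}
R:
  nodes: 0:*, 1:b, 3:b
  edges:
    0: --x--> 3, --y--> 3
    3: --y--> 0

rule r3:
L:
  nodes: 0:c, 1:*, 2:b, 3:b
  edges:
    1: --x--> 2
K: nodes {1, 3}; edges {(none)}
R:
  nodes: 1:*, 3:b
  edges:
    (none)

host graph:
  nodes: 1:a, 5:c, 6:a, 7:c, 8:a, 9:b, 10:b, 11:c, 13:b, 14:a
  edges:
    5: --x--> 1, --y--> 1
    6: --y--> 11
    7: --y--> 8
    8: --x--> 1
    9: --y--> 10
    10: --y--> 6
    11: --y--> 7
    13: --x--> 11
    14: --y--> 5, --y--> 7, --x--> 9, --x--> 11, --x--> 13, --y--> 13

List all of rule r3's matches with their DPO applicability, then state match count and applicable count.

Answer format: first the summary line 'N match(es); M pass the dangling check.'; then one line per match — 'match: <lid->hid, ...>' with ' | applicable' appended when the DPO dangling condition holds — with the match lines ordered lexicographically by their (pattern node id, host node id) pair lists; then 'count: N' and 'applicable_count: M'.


12 match(es); 0 pass the dangling check.
match: 0->5, 1->14, 2->9, 3->10
match: 0->5, 1->14, 2->9, 3->13
match: 0->5, 1->14, 2->13, 3->9
match: 0->5, 1->14, 2->13, 3->10
match: 0->7, 1->14, 2->9, 3->10
match: 0->7, 1->14, 2->9, 3->13
match: 0->7, 1->14, 2->13, 3->9
match: 0->7, 1->14, 2->13, 3->10
match: 0->11, 1->14, 2->9, 3->10
match: 0->11, 1->14, 2->9, 3->13
match: 0->11, 1->14, 2->13, 3->9
match: 0->11, 1->14, 2->13, 3->10
count: 12
applicable_count: 0


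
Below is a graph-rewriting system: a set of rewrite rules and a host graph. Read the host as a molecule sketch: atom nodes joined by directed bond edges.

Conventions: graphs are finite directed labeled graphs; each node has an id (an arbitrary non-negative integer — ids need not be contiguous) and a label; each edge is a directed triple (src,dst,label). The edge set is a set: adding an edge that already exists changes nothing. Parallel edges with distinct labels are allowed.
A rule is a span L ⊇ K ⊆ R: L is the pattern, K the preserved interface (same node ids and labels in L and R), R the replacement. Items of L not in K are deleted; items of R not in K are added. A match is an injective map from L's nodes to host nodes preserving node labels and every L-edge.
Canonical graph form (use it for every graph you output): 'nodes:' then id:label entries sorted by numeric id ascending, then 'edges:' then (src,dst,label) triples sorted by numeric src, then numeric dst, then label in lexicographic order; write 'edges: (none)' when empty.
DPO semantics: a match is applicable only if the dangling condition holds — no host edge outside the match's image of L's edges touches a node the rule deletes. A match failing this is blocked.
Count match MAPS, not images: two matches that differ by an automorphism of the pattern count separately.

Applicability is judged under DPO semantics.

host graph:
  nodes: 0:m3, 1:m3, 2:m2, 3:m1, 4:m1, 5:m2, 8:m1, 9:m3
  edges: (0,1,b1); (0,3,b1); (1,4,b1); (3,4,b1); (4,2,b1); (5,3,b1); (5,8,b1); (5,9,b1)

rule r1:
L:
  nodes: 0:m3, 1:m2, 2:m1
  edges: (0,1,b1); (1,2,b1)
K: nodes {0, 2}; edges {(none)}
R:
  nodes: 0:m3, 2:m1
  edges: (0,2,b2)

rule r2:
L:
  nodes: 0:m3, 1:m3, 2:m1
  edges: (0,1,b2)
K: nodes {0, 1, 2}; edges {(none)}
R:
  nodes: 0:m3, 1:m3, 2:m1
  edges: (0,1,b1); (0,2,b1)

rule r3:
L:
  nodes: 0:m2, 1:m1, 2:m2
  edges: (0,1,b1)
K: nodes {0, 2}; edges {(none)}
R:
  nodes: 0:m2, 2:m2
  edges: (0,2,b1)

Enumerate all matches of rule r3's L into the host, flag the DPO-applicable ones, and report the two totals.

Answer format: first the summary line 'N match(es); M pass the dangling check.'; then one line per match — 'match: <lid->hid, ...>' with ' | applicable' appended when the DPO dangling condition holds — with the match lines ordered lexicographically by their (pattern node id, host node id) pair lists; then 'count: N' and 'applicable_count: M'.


2 match(es); 1 pass the dangling check.
match: 0->5, 1->3, 2->2
match: 0->5, 1->8, 2->2 | applicable
count: 2
applicable_count: 1


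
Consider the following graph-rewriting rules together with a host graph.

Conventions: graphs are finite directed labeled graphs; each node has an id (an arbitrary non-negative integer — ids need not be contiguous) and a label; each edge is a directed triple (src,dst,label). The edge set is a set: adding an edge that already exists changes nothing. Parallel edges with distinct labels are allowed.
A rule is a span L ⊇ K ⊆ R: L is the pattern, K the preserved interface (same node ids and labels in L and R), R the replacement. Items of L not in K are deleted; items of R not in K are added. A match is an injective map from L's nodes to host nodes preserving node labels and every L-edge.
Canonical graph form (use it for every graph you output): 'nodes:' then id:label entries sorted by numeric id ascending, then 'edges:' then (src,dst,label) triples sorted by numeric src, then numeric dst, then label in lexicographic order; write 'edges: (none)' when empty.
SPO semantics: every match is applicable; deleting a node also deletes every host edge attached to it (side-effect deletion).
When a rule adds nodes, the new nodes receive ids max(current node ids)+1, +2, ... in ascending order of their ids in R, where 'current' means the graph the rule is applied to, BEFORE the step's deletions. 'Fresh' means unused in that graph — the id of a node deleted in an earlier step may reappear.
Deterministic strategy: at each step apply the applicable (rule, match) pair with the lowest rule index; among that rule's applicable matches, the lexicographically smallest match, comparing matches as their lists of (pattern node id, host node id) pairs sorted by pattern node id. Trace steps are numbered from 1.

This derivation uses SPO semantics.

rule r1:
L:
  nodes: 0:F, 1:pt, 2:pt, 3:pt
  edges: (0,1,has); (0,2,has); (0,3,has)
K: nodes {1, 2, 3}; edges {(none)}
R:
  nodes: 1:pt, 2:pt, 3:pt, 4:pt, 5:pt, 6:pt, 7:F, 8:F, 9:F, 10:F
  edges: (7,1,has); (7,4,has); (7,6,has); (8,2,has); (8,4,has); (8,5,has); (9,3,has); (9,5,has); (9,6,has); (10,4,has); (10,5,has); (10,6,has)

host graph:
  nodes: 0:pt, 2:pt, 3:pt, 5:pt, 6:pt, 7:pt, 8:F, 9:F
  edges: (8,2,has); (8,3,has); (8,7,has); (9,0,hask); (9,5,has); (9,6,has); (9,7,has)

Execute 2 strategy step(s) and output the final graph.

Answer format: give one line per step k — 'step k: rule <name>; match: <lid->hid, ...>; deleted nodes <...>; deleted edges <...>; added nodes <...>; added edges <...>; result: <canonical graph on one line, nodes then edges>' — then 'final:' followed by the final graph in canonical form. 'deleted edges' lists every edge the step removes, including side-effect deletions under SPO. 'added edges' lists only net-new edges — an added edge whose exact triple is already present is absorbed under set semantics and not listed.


step 1: rule r1; match: 0->8, 1->2, 2->3, 3->7; deleted nodes 8; deleted edges (8,2,has); (8,3,has); (8,7,has); added nodes 10, 11, 12, 13, 14, 15, 16; added edges (13,2,has); (13,10,has); (13,12,has); (14,3,has); (14,10,has); (14,11,has); (15,7,has); (15,11,has); (15,12,has); (16,10,has); (16,11,has); (16,12,has); result: nodes: 0:pt, 2:pt, 3:pt, 5:pt, 6:pt, 7:pt, 9:F, 10:pt, 11:pt, 12:pt, 13:F, 14:F, 15:F, 16:F edges: (9,0,hask); (9,5,has); (9,6,has); (9,7,has); (13,2,has); (13,10,has); (13,12,has); (14,3,has); (14,10,has); (14,11,has); (15,7,has); (15,11,has); (15,12,has); (16,10,has); (16,11,has); (16,12,has)
step 2: rule r1; match: 0->9, 1->5, 2->6, 3->7; deleted nodes 9; deleted edges (9,0,hask); (9,5,has); (9,6,has); (9,7,has); added nodes 17, 18, 19, 20, 21, 22, 23; added edges (20,5,has); (20,17,has); (20,19,has); (21,6,has); (21,17,has); (21,18,has); (22,7,has); (22,18,has); (22,19,has); (23,17,has); (23,18,has); (23,19,has); result: nodes: 0:pt, 2:pt, 3:pt, 5:pt, 6:pt, 7:pt, 10:pt, 11:pt, 12:pt, 13:F, 14:F, 15:F, 16:F, 17:pt, 18:pt, 19:pt, 20:F, 21:F, 22:F, 23:F edges: (13,2,has); (13,10,has); (13,12,has); (14,3,has); (14,10,has); (14,11,has); (15,7,has); (15,11,has); (15,12,has); (16,10,has); (16,11,has); (16,12,has); (20,5,has); (20,17,has); (20,19,has); (21,6,has); (21,17,has); (21,18,has); (22,7,has); (22,18,has); (22,19,has); (23,17,has); (23,18,has); (23,19,has)
final:
nodes: 0:pt, 2:pt, 3:pt, 5:pt, 6:pt, 7:pt, 10:pt, 11:pt, 12:pt, 13:F, 14:F, 15:F, 16:F, 17:pt, 18:pt, 19:pt, 20:F, 21:F, 22:F, 23:F
edges: (13,2,has); (13,10,has); (13,12,has); (14,3,has); (14,10,has); (14,11,has); (15,7,has); (15,11,has); (15,12,has); (16,10,has); (16,11,has); (16,12,has); (20,5,has); (20,17,has); (20,19,has); (21,6,has); (21,17,has); (21,18,has); (22,7,has); (22,18,has); (22,19,has); (23,17,has); (23,18,has); (23,19,has)


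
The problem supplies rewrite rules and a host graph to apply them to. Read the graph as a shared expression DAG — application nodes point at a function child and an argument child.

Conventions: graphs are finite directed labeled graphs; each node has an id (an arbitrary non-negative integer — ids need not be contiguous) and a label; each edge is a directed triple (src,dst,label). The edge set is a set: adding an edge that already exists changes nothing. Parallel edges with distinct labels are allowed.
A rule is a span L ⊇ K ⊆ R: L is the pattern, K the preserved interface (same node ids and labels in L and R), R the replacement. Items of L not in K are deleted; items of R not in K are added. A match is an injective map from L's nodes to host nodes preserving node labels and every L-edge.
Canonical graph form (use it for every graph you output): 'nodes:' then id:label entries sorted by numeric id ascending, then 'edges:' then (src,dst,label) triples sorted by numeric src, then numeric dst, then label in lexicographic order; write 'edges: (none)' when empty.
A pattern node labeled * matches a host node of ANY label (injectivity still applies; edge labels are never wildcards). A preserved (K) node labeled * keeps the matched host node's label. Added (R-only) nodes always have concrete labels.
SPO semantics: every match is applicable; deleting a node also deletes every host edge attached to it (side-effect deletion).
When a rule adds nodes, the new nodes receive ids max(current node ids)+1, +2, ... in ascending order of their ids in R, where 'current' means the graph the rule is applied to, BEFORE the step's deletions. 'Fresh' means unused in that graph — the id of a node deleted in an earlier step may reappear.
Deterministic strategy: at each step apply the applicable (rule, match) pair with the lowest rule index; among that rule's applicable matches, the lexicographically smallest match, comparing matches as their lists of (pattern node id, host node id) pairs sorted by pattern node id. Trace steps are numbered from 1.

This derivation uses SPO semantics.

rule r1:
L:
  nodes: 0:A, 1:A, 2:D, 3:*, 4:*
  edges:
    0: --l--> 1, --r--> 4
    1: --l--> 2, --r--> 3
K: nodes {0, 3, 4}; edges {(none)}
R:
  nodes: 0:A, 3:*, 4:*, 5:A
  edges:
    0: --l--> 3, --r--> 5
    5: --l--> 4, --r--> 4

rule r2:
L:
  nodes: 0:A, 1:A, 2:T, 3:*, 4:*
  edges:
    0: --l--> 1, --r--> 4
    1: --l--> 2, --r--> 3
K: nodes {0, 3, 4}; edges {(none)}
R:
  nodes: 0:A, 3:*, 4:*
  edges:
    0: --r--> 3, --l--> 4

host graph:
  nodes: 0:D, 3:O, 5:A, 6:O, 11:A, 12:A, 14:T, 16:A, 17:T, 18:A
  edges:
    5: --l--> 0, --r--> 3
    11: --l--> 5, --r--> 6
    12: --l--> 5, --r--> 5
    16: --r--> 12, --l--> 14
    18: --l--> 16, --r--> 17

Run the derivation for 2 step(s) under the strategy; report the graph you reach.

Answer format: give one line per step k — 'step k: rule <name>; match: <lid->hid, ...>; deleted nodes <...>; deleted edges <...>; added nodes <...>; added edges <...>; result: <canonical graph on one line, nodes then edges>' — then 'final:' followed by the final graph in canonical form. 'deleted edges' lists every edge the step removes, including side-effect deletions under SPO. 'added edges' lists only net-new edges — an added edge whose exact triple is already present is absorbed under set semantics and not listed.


step 1: rule r1; match: 0->11, 1->5, 2->0, 3->3, 4->6; deleted nodes 0, 5; deleted edges (5,0,l); (5,3,r); (11,5,l); (11,6,r); (12,5,l); (12,5,r); added nodes 19; added edges (11,3,l); (11,19,r); (19,6,l); (19,6,r); result: nodes: 3:O, 6:O, 11:A, 12:A, 14:T, 16:A, 17:T, 18:A, 19:A edges: (11,3,l); (11,19,r); (16,12,r); (16,14,l); (18,16,l); (18,17,r); (19,6,l); (19,6,r)
step 2: rule r2; match: 0->18, 1->16, 2->14, 3->12, 4->17; deleted nodes 14, 16; deleted edges (16,12,r); (16,14,l); (18,16,l); (18,17,r); added nodes (none); added edges (18,12,r); (18,17,l); result: nodes: 3:O, 6:O, 11:A, 12:A, 17:T, 18:A, 19:A edges: (11,3,l); (11,19,r); (18,12,r); (18,17,l); (19,6,l); (19,6,r)
final:
nodes: 3:O, 6:O, 11:A, 12:A, 17:T, 18:A, 19:A
edges: (11,3,l); (11,19,r); (18,12,r); (18,17,l); (19,6,l); (19,6,r)


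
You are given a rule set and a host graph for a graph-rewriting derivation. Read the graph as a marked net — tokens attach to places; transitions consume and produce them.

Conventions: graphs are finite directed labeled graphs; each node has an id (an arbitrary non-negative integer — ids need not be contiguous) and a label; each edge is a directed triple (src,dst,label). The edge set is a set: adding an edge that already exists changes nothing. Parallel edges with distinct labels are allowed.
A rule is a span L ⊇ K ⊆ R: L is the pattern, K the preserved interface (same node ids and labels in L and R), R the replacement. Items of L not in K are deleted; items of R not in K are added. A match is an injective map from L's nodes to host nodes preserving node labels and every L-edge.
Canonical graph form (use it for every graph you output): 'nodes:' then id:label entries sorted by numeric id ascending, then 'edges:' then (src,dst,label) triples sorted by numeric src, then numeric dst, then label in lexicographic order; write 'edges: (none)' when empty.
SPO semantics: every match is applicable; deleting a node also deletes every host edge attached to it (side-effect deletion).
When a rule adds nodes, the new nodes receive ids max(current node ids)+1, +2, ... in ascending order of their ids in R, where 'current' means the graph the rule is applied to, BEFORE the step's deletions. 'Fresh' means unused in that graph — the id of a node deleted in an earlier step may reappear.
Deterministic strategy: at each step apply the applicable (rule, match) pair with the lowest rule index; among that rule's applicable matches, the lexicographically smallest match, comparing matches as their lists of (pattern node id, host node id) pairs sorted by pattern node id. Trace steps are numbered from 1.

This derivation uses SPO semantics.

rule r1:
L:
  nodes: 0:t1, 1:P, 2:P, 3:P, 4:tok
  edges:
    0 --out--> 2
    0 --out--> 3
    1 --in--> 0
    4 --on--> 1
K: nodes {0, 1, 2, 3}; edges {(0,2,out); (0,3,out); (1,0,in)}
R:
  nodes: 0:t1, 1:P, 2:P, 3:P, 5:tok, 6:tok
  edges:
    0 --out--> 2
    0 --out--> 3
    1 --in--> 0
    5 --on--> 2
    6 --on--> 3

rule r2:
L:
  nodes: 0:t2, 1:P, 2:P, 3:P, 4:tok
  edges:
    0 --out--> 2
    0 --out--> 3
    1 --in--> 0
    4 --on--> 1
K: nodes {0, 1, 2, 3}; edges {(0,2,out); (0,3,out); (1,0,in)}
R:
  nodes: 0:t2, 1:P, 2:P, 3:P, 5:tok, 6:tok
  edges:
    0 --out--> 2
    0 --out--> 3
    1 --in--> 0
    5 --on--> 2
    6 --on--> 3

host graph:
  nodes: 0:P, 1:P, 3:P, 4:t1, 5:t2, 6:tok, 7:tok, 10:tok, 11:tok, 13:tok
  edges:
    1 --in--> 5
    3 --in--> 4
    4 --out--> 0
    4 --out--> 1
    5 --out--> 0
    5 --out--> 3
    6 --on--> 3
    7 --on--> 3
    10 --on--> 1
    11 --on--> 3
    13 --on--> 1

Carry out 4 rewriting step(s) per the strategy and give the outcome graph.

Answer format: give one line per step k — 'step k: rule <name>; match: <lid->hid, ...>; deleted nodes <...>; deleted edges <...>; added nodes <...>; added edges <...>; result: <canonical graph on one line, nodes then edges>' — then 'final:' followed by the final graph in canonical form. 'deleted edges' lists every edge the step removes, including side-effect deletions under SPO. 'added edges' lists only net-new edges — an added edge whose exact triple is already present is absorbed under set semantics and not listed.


step 1: rule r1; match: 0->4, 1->3, 2->0, 3->1, 4->6; deleted nodes 6; deleted edges (6,3,on); added nodes 14, 15; added edges (14,0,on); (15,1,on); result: nodes: 0:P, 1:P, 3:P, 4:t1, 5:t2, 7:tok, 10:tok, 11:tok, 13:tok, 14:tok, 15:tok edges: (1,5,in); (3,4,in); (4,0,out); (4,1,out); (5,0,out); (5,3,out); (7,3,on); (10,1,on); (11,3,on); (13,1,on); (14,0,on); (15,1,on)
step 2: rule r1; match: 0->4, 1->3, 2->0, 3->1, 4->7; deleted nodes 7; deleted edges (7,3,on); added nodes 16, 17; added edges (16,0,on); (17,1,on); result: nodes: 0:P, 1:P, 3:P, 4:t1, 5:t2, 10:tok, 11:tok, 13:tok, 14:tok, 15:tok, 16:tok, 17:tok edges: (1,5,in); (3,4,in); (4,0,out); (4,1,out); (5,0,out); (5,3,out); (10,1,on); (11,3,on); (13,1,on); (14,0,on); (15,1,on); (16,0,on); (17,1,on)
step 3: rule r1; match: 0->4, 1->3, 2->0, 3->1, 4->11; deleted nodes 11; deleted edges (11,3,on); added nodes 18, 19; added edges (18,0,on); (19,1,on); result: nodes: 0:P, 1:P, 3:P, 4:t1, 5:t2, 10:tok, 13:tok, 14:tok, 15:tok, 16:tok, 17:tok, 18:tok, 19:tok edges: (1,5,in); (3,4,in); (4,0,out); (4,1,out); (5,0,out); (5,3,out); (10,1,on); (13,1,on); (14,0,on); (15,1,on); (16,0,on); (17,1,on); (18,0,on); (19,1,on)
step 4: rule r2; match: 0->5, 1->1, 2->0, 3->3, 4->10; deleted nodes 10; deleted edges (10,1,on); added nodes 20, 21; added edges (20,0,on); (21,3,on); result: nodes: 0:P, 1:P, 3:P, 4:t1, 5:t2, 13:tok, 14:tok, 15:tok, 16:tok, 17:tok, 18:tok, 19:tok, 20:tok, 21:tok edges: (1,5,in); (3,4,in); (4,0,out); (4,1,out); (5,0,out); (5,3,out); (13,1,on); (14,0,on); (15,1,on); (16,0,on); (17,1,on); (18,0,on); (19,1,on); (20,0,on); (21,3,on)
final:
nodes: 0:P, 1:P, 3:P, 4:t1, 5:t2, 13:tok, 14:tok, 15:tok, 16:tok, 17:tok, 18:tok, 19:tok, 20:tok, 21:tok
edges: (1,5,in); (3,4,in); (4,0,out); (4,1,out); (5,0,out); (5,3,out); (13,1,on); (14,0,on); (15,1,on); (16,0,on); (17,1,on); (18,0,on); (19,1,on); (20,0,on); (21,3,on)


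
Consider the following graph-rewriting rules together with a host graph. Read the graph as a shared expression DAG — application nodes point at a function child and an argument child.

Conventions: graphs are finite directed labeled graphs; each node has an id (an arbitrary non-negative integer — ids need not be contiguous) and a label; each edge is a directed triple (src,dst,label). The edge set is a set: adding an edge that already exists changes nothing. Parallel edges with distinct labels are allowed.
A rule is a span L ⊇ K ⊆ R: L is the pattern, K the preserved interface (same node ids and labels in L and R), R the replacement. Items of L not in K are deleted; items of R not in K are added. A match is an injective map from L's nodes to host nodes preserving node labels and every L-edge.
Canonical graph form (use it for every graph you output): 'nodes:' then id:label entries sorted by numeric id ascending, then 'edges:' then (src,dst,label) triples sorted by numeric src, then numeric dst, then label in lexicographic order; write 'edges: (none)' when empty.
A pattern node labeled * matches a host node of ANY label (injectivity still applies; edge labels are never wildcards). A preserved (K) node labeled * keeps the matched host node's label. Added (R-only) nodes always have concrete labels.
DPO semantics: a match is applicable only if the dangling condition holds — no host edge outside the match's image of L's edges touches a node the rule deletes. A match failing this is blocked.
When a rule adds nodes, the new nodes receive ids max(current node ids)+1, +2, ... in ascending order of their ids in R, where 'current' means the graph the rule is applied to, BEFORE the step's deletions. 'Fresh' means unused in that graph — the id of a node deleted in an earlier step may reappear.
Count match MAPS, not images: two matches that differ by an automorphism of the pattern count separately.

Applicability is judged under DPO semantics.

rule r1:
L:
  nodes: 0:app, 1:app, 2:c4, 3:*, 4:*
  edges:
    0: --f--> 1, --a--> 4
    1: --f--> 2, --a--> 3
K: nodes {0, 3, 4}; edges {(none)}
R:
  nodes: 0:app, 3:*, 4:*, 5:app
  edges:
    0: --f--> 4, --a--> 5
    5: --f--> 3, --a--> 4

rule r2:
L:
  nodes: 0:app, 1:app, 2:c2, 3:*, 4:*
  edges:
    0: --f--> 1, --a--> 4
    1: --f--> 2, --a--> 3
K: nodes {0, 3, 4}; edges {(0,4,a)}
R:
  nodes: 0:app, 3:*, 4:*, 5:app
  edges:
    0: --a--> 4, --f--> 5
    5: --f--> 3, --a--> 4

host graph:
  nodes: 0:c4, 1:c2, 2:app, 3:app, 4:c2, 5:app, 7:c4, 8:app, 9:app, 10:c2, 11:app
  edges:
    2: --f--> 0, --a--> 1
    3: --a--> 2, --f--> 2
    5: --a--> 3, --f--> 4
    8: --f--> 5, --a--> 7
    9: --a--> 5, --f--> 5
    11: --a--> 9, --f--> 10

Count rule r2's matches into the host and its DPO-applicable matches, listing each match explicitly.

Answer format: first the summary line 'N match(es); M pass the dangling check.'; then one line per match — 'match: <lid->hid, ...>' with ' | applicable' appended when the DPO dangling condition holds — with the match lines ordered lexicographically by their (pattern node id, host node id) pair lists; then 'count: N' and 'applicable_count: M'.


1 match(es); 0 pass the dangling check.
match: 0->8, 1->5, 2->4, 3->3, 4->7
count: 1
applicable_count: 0
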